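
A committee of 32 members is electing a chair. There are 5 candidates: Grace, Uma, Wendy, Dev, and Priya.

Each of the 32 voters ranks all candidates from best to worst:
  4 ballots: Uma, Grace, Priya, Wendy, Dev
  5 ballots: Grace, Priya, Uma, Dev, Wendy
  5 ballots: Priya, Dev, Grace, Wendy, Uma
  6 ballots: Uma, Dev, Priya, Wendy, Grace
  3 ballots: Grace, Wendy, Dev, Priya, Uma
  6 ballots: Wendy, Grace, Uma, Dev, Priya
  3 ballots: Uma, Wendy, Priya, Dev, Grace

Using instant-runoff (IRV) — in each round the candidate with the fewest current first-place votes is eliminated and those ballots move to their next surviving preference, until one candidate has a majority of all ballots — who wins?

Round 1: Grace 8, Uma 13, Wendy 6, Dev 0, Priya 5. Dev eliminated.
Round 2: Grace 8, Uma 13, Wendy 6, Priya 5. Priya eliminated.
Round 3: Grace 13, Uma 13, Wendy 6. Wendy eliminated.
Round 4: Grace 19, Uma 13. Grace has a majority (≥17).

Grace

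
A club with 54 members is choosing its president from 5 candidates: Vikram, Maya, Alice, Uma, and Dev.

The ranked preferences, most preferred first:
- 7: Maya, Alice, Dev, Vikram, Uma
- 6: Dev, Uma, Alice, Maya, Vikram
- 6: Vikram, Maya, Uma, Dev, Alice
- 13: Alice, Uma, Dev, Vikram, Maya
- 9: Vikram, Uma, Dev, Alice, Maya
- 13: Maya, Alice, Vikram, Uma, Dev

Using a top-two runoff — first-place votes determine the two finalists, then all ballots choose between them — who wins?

Round 1 first-place votes: Vikram 15, Maya 20, Alice 13, Uma 0, Dev 6. Maya and Vikram advance.
Runoff: Maya is ranked above Vikram on 26 ballots, Vikram above Maya on 28.

Vikram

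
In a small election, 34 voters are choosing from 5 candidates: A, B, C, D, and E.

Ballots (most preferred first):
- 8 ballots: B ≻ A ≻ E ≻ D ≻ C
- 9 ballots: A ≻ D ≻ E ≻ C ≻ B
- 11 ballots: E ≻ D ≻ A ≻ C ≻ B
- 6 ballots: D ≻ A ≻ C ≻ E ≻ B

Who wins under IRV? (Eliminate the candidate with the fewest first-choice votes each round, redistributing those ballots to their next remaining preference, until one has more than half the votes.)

Round 1: A 9, B 8, C 0, D 6, E 11. C eliminated.
Round 2: A 9, B 8, D 6, E 11. D eliminated.
Round 3: A 15, B 8, E 11. B eliminated.
Round 4: A 23, E 11. A has a majority (≥18).

A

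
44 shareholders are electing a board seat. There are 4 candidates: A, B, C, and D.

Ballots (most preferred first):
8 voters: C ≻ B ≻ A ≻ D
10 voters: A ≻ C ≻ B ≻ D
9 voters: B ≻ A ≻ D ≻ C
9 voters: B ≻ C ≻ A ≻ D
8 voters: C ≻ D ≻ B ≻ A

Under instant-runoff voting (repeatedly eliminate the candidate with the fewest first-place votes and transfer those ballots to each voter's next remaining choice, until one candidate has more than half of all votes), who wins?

C

Round 1: A 10, B 18, C 16, D 0. D eliminated.
Round 2: A 10, B 18, C 16. A eliminated.
Round 3: B 18, C 26. C has a majority (≥23).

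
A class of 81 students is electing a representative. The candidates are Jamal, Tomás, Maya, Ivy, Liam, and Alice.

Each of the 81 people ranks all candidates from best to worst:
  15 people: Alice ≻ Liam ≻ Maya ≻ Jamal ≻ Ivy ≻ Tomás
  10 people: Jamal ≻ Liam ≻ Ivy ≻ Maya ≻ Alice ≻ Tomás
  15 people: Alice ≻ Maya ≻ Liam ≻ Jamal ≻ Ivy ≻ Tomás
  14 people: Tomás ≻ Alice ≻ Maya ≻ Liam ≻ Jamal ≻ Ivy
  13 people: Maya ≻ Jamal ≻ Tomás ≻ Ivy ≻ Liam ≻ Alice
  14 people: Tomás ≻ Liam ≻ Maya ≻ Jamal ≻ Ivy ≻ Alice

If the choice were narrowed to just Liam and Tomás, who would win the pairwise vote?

Tomás

Liam is ranked above Tomás on 40 ballots; Tomás above Liam on 41.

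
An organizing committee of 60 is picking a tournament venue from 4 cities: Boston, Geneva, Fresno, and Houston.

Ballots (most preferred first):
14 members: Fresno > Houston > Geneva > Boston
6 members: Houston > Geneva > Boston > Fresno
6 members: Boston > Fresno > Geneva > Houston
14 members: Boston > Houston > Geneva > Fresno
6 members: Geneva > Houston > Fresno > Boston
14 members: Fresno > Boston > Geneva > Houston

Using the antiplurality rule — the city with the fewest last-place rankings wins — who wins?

Last-place votes: Boston 20, Geneva 0, Fresno 20, Houston 20.

Geneva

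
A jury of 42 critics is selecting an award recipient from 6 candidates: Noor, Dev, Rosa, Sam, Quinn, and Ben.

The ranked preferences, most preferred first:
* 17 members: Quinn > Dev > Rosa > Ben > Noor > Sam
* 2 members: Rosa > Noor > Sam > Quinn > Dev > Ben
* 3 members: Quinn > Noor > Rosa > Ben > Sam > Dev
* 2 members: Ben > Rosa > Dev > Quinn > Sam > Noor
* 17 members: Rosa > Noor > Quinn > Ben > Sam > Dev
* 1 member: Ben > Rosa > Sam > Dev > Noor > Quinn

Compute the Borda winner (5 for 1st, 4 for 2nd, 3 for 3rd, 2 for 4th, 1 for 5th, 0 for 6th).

Rosa

Noor: 17×1 + 2×4 + 3×4 + 2×0 + 17×4 + 1×1 = 106
Dev: 17×4 + 2×1 + 3×0 + 2×3 + 17×0 + 1×2 = 78
Rosa: 17×3 + 2×5 + 3×3 + 2×4 + 17×5 + 1×4 = 167
Sam: 17×0 + 2×3 + 3×1 + 2×1 + 17×1 + 1×3 = 31
Quinn: 17×5 + 2×2 + 3×5 + 2×2 + 17×3 + 1×0 = 159
Ben: 17×2 + 2×0 + 3×2 + 2×5 + 17×2 + 1×5 = 89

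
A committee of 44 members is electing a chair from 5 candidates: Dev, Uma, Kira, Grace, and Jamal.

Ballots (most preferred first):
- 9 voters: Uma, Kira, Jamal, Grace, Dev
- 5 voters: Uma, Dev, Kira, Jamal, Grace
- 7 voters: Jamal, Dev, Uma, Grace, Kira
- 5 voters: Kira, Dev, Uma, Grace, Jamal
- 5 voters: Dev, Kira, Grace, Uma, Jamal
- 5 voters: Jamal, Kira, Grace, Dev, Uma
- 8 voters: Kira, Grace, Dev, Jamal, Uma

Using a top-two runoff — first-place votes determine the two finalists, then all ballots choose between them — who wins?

Kira

Round 1 first-place votes: Dev 5, Uma 14, Kira 13, Grace 0, Jamal 12. Uma and Kira advance.
Runoff: Uma is ranked above Kira on 21 ballots, Kira above Uma on 23.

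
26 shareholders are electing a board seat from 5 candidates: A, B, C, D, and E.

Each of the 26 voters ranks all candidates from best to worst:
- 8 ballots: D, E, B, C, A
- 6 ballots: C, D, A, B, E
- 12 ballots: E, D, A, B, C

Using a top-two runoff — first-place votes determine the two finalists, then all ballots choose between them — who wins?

Round 1 first-place votes: A 0, B 0, C 6, D 8, E 12. E and D advance.
Runoff: E is ranked above D on 12 ballots, D above E on 14.

D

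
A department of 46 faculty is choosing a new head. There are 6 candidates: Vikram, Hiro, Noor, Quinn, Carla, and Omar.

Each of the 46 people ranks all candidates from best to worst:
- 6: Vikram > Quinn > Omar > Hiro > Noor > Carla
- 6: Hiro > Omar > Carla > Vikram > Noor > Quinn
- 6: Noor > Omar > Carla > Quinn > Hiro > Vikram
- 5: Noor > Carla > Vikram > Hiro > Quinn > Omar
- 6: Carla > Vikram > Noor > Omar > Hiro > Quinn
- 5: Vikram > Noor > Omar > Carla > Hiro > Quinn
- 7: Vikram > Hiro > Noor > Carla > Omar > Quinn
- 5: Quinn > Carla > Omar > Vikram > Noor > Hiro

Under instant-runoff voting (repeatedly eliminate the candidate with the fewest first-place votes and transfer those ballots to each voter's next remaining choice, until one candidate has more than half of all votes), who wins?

Carla

Round 1: Vikram 18, Hiro 6, Noor 11, Quinn 5, Carla 6, Omar 0. Omar eliminated.
Round 2: Vikram 18, Hiro 6, Noor 11, Quinn 5, Carla 6. Quinn eliminated.
Round 3: Vikram 18, Hiro 6, Noor 11, Carla 11. Hiro eliminated.
Round 4: Vikram 18, Noor 11, Carla 17. Noor eliminated.
Round 5: Vikram 18, Carla 28. Carla has a majority (≥24).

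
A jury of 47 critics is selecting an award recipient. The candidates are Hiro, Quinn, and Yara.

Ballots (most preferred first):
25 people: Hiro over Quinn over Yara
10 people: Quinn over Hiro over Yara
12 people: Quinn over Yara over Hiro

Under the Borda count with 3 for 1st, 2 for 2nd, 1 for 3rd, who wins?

Hiro: 25×3 + 10×2 + 12×1 = 107
Quinn: 25×2 + 10×3 + 12×3 = 116
Yara: 25×1 + 10×1 + 12×2 = 59

Quinn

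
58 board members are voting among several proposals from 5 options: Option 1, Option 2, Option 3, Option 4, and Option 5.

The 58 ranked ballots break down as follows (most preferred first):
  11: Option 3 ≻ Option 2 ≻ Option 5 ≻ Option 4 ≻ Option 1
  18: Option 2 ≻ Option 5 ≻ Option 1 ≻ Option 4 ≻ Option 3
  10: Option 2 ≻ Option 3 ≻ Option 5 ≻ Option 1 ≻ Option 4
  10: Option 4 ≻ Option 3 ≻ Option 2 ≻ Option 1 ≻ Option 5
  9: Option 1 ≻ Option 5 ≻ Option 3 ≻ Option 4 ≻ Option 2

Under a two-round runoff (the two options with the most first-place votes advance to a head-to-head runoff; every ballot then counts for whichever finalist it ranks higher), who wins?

Round 1 first-place votes: Option 1 9, Option 2 28, Option 3 11, Option 4 10, Option 5 0. Option 2 and Option 3 advance.
Runoff: Option 2 is ranked above Option 3 on 28 ballots, Option 3 above Option 2 on 30.

Option 3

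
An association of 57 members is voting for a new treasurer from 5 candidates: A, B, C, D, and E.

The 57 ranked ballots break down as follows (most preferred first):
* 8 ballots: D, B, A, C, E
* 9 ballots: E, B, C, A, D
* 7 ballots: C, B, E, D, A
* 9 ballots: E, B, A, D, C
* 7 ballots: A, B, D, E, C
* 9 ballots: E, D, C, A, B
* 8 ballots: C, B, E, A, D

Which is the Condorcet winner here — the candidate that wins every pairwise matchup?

B

B vs A: 41–16
B vs C: 33–24
B vs D: 40–17
B vs E: 30–27
B beats every other candidate.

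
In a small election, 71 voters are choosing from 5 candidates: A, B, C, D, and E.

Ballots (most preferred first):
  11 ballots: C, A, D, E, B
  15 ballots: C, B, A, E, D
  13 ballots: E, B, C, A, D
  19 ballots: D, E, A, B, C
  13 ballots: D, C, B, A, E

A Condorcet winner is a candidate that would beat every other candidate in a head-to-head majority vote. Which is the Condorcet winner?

C vs A: 52–19
C vs B: 39–32
C vs D: 39–32
C vs E: 39–32
C beats every other candidate.

C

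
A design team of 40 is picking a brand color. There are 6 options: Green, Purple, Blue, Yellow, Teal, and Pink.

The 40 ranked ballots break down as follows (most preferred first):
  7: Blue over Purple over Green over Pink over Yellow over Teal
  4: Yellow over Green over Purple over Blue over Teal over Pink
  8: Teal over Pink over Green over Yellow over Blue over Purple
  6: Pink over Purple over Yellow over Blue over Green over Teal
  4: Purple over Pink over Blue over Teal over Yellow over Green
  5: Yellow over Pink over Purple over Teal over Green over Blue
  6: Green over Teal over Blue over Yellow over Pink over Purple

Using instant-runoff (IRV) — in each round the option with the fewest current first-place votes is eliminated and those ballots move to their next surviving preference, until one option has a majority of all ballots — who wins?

Pink

Round 1: Green 6, Purple 4, Blue 7, Yellow 9, Teal 8, Pink 6. Purple eliminated.
Round 2: Green 6, Blue 7, Yellow 9, Teal 8, Pink 10. Green eliminated.
Round 3: Blue 7, Yellow 9, Teal 14, Pink 10. Blue eliminated.
Round 4: Yellow 9, Teal 14, Pink 17. Yellow eliminated.
Round 5: Teal 18, Pink 22. Pink has a majority (≥21).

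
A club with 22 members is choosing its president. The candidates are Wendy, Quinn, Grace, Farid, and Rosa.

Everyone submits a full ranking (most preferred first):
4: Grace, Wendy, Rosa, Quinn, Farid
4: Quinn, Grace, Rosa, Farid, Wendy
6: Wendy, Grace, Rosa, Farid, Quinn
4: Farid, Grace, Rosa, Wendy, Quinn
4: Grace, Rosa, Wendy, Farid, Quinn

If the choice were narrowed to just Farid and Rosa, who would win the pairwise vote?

Farid is ranked above Rosa on 4 ballots; Rosa above Farid on 18.

Rosa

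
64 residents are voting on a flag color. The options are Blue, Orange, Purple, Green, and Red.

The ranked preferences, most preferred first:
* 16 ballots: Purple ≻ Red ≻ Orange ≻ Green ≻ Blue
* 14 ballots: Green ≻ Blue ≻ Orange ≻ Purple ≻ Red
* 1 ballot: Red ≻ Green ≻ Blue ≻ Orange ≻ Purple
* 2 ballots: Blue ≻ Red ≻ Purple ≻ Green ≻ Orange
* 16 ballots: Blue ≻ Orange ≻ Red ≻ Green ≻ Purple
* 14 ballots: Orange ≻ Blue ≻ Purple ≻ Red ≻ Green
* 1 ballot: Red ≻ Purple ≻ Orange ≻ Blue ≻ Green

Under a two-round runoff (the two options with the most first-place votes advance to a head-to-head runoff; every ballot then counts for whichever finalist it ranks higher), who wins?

Round 1 first-place votes: Blue 18, Orange 14, Purple 16, Green 14, Red 2. Blue and Purple advance.
Runoff: Blue is ranked above Purple on 47 ballots, Purple above Blue on 17.

Blue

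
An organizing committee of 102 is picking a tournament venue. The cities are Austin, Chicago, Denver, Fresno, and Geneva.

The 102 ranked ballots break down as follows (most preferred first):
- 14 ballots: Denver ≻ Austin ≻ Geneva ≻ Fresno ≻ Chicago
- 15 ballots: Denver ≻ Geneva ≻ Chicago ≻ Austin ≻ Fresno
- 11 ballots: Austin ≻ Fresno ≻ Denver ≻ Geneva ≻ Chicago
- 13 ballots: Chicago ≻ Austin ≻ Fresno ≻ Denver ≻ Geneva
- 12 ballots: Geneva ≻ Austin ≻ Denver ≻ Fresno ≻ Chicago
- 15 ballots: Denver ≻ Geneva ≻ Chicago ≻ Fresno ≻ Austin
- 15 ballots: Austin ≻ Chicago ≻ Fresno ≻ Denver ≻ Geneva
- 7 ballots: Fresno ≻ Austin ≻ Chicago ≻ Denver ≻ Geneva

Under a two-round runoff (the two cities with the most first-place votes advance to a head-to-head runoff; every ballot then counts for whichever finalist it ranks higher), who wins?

Round 1 first-place votes: Austin 26, Chicago 13, Denver 44, Fresno 7, Geneva 12. Denver and Austin advance.
Runoff: Denver is ranked above Austin on 44 ballots, Austin above Denver on 58.

Austin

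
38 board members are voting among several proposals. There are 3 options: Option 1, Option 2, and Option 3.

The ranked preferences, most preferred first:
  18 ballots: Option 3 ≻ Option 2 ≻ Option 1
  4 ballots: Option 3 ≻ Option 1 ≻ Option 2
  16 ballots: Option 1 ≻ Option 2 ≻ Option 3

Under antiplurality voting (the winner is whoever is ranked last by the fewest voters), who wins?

Last-place votes: Option 1 18, Option 2 4, Option 3 16.

Option 2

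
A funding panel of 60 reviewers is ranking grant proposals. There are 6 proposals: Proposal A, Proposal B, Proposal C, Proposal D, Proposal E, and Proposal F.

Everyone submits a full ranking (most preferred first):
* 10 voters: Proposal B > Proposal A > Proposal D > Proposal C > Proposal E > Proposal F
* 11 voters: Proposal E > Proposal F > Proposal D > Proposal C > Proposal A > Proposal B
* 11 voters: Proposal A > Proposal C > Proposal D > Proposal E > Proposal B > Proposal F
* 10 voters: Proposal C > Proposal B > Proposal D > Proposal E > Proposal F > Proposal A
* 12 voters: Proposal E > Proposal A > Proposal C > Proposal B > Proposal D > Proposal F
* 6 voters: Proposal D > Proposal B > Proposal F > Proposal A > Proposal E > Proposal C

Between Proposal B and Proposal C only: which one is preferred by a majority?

Proposal C

Proposal B is ranked above Proposal C on 16 ballots; Proposal C above Proposal B on 44.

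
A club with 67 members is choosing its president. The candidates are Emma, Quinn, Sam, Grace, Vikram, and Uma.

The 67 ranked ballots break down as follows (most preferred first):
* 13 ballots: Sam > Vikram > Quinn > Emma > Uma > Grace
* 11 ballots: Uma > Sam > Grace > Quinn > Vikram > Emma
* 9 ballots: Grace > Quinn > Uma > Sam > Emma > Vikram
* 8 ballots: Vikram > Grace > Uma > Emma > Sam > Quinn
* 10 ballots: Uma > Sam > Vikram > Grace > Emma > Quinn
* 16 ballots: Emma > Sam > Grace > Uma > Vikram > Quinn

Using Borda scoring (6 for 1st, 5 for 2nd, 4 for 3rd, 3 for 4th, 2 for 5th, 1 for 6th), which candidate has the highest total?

Sam

Emma: 13×3 + 11×1 + 9×2 + 8×3 + 10×2 + 16×6 = 208
Quinn: 13×4 + 11×3 + 9×5 + 8×1 + 10×1 + 16×1 = 164
Sam: 13×6 + 11×5 + 9×3 + 8×2 + 10×5 + 16×5 = 306
Grace: 13×1 + 11×4 + 9×6 + 8×5 + 10×3 + 16×4 = 245
Vikram: 13×5 + 11×2 + 9×1 + 8×6 + 10×4 + 16×2 = 216
Uma: 13×2 + 11×6 + 9×4 + 8×4 + 10×6 + 16×3 = 268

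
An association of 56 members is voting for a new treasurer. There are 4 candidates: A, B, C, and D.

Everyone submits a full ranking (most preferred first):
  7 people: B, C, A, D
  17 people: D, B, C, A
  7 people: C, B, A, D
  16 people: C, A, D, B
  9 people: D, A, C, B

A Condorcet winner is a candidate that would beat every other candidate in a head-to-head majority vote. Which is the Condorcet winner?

C

C vs A: 47–9
C vs B: 32–24
C vs D: 30–26
C beats every other candidate.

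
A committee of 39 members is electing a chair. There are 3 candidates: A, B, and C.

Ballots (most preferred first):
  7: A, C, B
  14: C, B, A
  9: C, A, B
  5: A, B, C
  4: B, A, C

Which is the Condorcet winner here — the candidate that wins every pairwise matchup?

C vs A: 23–16
C vs B: 30–9
C beats every other candidate.

C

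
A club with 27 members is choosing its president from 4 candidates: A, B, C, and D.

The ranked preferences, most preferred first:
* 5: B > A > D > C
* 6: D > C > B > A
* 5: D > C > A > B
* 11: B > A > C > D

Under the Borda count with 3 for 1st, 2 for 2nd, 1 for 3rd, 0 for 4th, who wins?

A: 5×2 + 6×0 + 5×1 + 11×2 = 37
B: 5×3 + 6×1 + 5×0 + 11×3 = 54
C: 5×0 + 6×2 + 5×2 + 11×1 = 33
D: 5×1 + 6×3 + 5×3 + 11×0 = 38

B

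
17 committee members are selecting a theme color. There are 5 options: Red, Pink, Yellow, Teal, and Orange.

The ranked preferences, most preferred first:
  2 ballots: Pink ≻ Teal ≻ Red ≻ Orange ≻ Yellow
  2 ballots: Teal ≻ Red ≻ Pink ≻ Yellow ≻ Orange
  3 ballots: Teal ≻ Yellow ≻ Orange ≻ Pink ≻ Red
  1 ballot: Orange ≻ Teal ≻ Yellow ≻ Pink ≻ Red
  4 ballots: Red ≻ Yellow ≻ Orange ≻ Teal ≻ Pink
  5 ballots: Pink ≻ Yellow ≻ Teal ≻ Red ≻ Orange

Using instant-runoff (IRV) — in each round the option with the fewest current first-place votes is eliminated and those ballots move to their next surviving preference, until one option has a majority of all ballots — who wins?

Round 1: Red 4, Pink 7, Yellow 0, Teal 5, Orange 1. Yellow eliminated.
Round 2: Red 4, Pink 7, Teal 5, Orange 1. Orange eliminated.
Round 3: Red 4, Pink 7, Teal 6. Red eliminated.
Round 4: Pink 7, Teal 10. Teal has a majority (≥9).

Teal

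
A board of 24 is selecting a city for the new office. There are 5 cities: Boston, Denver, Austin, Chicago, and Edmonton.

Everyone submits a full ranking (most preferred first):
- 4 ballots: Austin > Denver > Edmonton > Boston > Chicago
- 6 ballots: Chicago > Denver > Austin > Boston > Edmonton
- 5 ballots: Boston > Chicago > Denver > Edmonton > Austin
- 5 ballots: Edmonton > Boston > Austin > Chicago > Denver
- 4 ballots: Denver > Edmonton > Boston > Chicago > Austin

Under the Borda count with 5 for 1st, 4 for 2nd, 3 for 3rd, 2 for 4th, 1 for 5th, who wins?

Boston: 4×2 + 6×2 + 5×5 + 5×4 + 4×3 = 77
Denver: 4×4 + 6×4 + 5×3 + 5×1 + 4×5 = 80
Austin: 4×5 + 6×3 + 5×1 + 5×3 + 4×1 = 62
Chicago: 4×1 + 6×5 + 5×4 + 5×2 + 4×2 = 72
Edmonton: 4×3 + 6×1 + 5×2 + 5×5 + 4×4 = 69

Denver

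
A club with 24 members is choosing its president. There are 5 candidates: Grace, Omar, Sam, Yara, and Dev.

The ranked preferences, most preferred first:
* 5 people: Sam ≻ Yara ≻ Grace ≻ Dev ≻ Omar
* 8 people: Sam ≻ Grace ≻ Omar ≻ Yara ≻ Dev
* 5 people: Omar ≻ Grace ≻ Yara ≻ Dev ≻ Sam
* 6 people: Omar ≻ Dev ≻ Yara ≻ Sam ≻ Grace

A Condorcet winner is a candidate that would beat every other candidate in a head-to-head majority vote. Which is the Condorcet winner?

Sam

Sam vs Grace: 19–5
Sam vs Omar: 13–11
Sam vs Yara: 13–11
Sam vs Dev: 13–11
Sam beats every other candidate.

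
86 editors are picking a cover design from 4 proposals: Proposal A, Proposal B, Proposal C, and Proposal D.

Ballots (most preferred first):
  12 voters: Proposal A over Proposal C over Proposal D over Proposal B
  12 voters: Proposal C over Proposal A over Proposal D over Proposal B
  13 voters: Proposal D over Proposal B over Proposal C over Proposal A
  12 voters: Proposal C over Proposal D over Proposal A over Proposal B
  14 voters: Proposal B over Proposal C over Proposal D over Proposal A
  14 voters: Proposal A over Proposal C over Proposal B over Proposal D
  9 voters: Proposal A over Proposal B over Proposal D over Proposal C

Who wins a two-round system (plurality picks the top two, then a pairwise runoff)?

Round 1 first-place votes: Proposal A 35, Proposal B 14, Proposal C 24, Proposal D 13. Proposal A and Proposal C advance.
Runoff: Proposal A is ranked above Proposal C on 35 ballots, Proposal C above Proposal A on 51.

Proposal C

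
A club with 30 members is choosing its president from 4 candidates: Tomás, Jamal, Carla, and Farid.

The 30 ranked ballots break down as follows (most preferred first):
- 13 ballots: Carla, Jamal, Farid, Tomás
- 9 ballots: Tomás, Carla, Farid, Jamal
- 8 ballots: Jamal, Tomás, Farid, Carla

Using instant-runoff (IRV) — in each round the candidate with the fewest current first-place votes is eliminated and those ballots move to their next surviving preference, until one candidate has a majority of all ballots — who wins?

Tomás

Round 1: Tomás 9, Jamal 8, Carla 13, Farid 0. Farid eliminated.
Round 2: Tomás 9, Jamal 8, Carla 13. Jamal eliminated.
Round 3: Tomás 17, Carla 13. Tomás has a majority (≥16).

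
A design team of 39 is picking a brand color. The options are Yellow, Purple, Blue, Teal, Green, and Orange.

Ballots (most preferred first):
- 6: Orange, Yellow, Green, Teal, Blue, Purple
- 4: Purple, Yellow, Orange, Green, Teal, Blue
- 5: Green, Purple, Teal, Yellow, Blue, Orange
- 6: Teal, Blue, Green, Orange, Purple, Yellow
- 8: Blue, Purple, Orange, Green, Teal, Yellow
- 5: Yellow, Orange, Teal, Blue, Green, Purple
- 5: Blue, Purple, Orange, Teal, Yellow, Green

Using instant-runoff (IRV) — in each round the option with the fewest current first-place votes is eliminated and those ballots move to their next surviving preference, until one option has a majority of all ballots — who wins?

Yellow

Round 1: Yellow 5, Purple 4, Blue 13, Teal 6, Green 5, Orange 6. Purple eliminated.
Round 2: Yellow 9, Blue 13, Teal 6, Green 5, Orange 6. Green eliminated.
Round 3: Yellow 9, Blue 13, Teal 11, Orange 6. Orange eliminated.
Round 4: Yellow 15, Blue 13, Teal 11. Teal eliminated.
Round 5: Yellow 20, Blue 19. Yellow has a majority (≥20).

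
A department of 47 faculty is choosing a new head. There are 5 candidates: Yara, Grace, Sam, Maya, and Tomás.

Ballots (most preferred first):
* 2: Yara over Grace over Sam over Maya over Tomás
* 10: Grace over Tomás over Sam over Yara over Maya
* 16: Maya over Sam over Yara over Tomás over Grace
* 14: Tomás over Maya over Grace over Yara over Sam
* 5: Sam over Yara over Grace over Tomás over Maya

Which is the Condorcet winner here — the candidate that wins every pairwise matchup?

Tomás vs Yara: 24–23
Tomás vs Grace: 30–17
Tomás vs Sam: 24–23
Tomás vs Maya: 29–18
Tomás beats every other candidate.

Tomás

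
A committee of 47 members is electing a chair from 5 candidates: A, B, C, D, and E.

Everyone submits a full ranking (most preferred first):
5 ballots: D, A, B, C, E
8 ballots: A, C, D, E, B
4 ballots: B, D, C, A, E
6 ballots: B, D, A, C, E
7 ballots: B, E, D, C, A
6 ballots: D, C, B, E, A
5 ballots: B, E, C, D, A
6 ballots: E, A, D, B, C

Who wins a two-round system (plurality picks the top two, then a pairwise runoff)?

Round 1 first-place votes: A 8, B 22, C 0, D 11, E 6. B and D advance.
Runoff: B is ranked above D on 22 ballots, D above B on 25.

D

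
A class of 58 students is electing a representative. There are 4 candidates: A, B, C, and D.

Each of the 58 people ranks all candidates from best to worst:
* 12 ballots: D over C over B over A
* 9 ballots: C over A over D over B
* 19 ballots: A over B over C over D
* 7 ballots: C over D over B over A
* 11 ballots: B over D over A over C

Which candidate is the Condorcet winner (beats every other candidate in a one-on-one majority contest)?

B vs A: 30–28
B vs C: 30–28
B vs D: 30–28
B beats every other candidate.

B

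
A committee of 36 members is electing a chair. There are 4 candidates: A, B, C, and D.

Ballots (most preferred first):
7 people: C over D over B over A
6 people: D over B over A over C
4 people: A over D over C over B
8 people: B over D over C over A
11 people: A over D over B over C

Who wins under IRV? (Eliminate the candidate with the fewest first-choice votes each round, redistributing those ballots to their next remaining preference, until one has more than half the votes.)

B

Round 1: A 15, B 8, C 7, D 6. D eliminated.
Round 2: A 15, B 14, C 7. C eliminated.
Round 3: A 15, B 21. B has a majority (≥19).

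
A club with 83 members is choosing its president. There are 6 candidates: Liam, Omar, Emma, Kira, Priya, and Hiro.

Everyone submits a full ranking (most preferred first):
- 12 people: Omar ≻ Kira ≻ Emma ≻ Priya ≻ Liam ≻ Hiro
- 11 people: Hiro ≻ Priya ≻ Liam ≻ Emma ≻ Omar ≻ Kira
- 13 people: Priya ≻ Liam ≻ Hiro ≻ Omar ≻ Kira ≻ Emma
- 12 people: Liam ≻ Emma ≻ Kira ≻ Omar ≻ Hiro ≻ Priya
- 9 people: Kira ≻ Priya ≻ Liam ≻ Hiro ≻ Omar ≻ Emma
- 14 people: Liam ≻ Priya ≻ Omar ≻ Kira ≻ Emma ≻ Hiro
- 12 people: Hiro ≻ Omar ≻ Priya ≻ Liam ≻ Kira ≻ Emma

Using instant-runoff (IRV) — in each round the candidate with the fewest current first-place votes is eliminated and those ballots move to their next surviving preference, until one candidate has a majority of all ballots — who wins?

Round 1: Liam 26, Omar 12, Emma 0, Kira 9, Priya 13, Hiro 23. Emma eliminated.
Round 2: Liam 26, Omar 12, Kira 9, Priya 13, Hiro 23. Kira eliminated.
Round 3: Liam 26, Omar 12, Priya 22, Hiro 23. Omar eliminated.
Round 4: Liam 26, Priya 34, Hiro 23. Hiro eliminated.
Round 5: Liam 26, Priya 57. Priya has a majority (≥42).

Priya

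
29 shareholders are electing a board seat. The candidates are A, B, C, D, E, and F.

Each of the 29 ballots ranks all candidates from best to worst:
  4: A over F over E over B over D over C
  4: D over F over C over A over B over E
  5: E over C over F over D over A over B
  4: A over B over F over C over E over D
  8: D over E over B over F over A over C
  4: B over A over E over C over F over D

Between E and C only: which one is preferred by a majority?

E is ranked above C on 21 ballots; C above E on 8.

E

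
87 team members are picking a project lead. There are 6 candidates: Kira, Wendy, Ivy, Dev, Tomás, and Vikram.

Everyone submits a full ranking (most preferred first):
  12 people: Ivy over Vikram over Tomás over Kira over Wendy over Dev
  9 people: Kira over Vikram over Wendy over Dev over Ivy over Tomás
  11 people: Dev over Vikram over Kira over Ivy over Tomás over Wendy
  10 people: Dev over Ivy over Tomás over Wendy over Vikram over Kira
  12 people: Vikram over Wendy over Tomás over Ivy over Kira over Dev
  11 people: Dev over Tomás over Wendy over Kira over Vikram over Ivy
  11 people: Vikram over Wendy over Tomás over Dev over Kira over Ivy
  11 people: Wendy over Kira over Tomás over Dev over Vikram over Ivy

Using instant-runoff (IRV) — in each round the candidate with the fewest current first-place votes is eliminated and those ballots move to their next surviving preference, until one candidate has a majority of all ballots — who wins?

Round 1: Kira 9, Wendy 11, Ivy 12, Dev 32, Tomás 0, Vikram 23. Tomás eliminated.
Round 2: Kira 9, Wendy 11, Ivy 12, Dev 32, Vikram 23. Kira eliminated.
Round 3: Wendy 11, Ivy 12, Dev 32, Vikram 32. Wendy eliminated.
Round 4: Ivy 12, Dev 43, Vikram 32. Ivy eliminated.
Round 5: Dev 43, Vikram 44. Vikram has a majority (≥44).

Vikram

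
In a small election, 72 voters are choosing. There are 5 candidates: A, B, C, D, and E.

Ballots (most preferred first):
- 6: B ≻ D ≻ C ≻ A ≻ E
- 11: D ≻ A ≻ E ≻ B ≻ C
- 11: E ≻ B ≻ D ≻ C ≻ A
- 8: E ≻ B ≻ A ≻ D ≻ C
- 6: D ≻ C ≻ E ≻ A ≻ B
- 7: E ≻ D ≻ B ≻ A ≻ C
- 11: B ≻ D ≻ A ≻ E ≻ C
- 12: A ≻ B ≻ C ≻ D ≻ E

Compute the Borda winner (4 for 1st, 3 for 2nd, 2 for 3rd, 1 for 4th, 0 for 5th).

A: 6×1 + 11×3 + 11×0 + 8×2 + 6×1 + 7×1 + 11×2 + 12×4 = 138
B: 6×4 + 11×1 + 11×3 + 8×3 + 6×0 + 7×2 + 11×4 + 12×3 = 186
C: 6×2 + 11×0 + 11×1 + 8×0 + 6×3 + 7×0 + 11×0 + 12×2 = 65
D: 6×3 + 11×4 + 11×2 + 8×1 + 6×4 + 7×3 + 11×3 + 12×1 = 182
E: 6×0 + 11×2 + 11×4 + 8×4 + 6×2 + 7×4 + 11×1 + 12×0 = 149

B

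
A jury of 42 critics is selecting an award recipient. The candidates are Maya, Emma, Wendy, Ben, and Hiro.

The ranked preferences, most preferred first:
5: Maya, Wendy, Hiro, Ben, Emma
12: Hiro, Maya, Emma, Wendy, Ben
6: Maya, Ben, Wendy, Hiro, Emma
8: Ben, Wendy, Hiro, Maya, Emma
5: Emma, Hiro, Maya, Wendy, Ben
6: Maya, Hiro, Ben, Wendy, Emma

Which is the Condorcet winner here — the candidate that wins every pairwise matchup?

Hiro vs Maya: 25–17
Hiro vs Emma: 37–5
Hiro vs Wendy: 23–19
Hiro vs Ben: 28–14
Hiro beats every other candidate.

Hiro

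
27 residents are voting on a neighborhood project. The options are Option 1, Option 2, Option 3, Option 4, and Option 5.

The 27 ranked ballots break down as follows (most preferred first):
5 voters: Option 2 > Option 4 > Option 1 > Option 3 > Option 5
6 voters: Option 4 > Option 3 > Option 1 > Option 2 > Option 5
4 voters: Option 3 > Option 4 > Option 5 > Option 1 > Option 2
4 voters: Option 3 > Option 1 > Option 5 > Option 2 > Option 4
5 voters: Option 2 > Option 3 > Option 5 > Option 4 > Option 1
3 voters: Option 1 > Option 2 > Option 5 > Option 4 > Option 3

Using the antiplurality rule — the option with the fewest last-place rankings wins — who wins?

Option 3

Last-place votes: Option 1 5, Option 2 4, Option 3 3, Option 4 4, Option 5 11.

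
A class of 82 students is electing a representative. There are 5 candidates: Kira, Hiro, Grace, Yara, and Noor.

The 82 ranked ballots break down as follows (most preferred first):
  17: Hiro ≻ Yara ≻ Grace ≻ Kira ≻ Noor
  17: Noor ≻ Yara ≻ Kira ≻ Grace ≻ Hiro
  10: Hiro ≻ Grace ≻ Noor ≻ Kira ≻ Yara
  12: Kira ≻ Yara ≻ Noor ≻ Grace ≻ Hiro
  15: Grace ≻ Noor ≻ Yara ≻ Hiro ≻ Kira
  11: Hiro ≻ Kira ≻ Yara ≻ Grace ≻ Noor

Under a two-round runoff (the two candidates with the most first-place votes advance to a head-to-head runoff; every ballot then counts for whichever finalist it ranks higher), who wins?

Round 1 first-place votes: Kira 12, Hiro 38, Grace 15, Yara 0, Noor 17. Hiro and Noor advance.
Runoff: Hiro is ranked above Noor on 38 ballots, Noor above Hiro on 44.

Noor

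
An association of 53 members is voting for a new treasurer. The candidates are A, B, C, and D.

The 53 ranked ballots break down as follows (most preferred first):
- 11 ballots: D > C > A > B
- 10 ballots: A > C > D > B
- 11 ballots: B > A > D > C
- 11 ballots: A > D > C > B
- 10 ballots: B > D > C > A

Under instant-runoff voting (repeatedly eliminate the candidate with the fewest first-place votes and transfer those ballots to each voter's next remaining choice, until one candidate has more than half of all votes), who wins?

Round 1: A 21, B 21, C 0, D 11. C eliminated.
Round 2: A 21, B 21, D 11. D eliminated.
Round 3: A 32, B 21. A has a majority (≥27).

A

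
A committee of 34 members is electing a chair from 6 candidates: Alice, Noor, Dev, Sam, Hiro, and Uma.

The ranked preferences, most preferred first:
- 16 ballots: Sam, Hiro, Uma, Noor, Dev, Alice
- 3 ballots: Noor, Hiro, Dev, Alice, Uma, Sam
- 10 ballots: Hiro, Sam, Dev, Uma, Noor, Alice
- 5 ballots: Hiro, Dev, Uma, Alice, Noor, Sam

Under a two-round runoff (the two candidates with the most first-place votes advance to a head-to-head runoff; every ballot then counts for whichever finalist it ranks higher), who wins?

Hiro

Round 1 first-place votes: Alice 0, Noor 3, Dev 0, Sam 16, Hiro 15, Uma 0. Sam and Hiro advance.
Runoff: Sam is ranked above Hiro on 16 ballots, Hiro above Sam on 18.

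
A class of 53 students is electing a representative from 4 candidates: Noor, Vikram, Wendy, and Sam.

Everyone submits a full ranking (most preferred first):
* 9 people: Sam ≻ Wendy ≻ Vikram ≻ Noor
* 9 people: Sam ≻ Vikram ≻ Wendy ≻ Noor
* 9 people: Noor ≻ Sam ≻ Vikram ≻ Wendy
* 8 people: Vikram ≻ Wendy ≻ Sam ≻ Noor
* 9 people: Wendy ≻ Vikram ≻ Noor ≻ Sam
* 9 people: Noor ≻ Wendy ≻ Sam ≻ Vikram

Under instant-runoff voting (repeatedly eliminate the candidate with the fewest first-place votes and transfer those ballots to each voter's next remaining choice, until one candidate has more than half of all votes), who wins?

Round 1: Noor 18, Vikram 8, Wendy 9, Sam 18. Vikram eliminated.
Round 2: Noor 18, Wendy 17, Sam 18. Wendy eliminated.
Round 3: Noor 27, Sam 26. Noor has a majority (≥27).

Noor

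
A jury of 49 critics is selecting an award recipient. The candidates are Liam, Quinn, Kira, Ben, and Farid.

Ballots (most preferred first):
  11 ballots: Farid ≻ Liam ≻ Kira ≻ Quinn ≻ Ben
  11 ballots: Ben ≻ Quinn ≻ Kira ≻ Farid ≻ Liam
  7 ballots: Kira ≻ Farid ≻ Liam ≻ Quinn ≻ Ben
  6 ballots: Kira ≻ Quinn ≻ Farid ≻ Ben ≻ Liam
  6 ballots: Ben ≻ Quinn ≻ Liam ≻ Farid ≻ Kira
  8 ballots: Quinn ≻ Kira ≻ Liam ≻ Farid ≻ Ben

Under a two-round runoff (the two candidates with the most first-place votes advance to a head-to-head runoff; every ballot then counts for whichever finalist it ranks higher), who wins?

Round 1 first-place votes: Liam 0, Quinn 8, Kira 13, Ben 17, Farid 11. Ben and Kira advance.
Runoff: Ben is ranked above Kira on 17 ballots, Kira above Ben on 32.

Kira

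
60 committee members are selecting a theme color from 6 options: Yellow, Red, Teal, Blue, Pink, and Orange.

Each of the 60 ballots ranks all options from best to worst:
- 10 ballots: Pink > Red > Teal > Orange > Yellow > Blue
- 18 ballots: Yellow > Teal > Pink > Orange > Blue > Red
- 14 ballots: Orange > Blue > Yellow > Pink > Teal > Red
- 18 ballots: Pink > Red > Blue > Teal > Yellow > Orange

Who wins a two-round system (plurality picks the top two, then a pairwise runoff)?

Round 1 first-place votes: Yellow 18, Red 0, Teal 0, Blue 0, Pink 28, Orange 14. Pink and Yellow advance.
Runoff: Pink is ranked above Yellow on 28 ballots, Yellow above Pink on 32.

Yellow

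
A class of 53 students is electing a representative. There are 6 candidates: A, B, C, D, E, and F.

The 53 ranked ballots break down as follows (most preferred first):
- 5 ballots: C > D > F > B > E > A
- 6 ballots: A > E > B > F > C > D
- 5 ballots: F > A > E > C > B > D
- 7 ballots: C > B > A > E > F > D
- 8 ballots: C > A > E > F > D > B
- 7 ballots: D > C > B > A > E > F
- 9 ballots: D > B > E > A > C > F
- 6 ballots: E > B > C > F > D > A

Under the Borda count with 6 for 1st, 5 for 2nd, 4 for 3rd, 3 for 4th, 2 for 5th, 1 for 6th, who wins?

A: 5×1 + 6×6 + 5×5 + 7×4 + 8×5 + 7×3 + 9×3 + 6×1 = 188
B: 5×3 + 6×4 + 5×2 + 7×5 + 8×1 + 7×4 + 9×5 + 6×5 = 195
C: 5×6 + 6×2 + 5×3 + 7×6 + 8×6 + 7×5 + 9×2 + 6×4 = 224
D: 5×5 + 6×1 + 5×1 + 7×1 + 8×2 + 7×6 + 9×6 + 6×2 = 167
E: 5×2 + 6×5 + 5×4 + 7×3 + 8×4 + 7×2 + 9×4 + 6×6 = 199
F: 5×4 + 6×3 + 5×6 + 7×2 + 8×3 + 7×1 + 9×1 + 6×3 = 140

C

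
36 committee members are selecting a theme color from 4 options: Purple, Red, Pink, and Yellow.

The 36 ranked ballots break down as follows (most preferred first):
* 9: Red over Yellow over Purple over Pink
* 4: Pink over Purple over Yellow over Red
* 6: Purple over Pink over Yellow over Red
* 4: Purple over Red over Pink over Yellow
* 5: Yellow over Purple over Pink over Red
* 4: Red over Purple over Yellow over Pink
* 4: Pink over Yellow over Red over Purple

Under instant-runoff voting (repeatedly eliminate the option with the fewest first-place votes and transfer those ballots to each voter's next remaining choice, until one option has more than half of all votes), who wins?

Round 1: Purple 10, Red 13, Pink 8, Yellow 5. Yellow eliminated.
Round 2: Purple 15, Red 13, Pink 8. Pink eliminated.
Round 3: Purple 19, Red 17. Purple has a majority (≥19).

Purple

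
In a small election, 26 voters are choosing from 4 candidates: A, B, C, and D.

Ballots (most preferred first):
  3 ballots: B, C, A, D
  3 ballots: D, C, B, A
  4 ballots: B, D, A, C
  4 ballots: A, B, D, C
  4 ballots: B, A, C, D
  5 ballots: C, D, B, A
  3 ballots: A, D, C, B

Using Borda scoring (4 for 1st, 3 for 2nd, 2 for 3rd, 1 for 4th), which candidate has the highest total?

A: 3×2 + 3×1 + 4×2 + 4×4 + 4×3 + 5×1 + 3×4 = 62
B: 3×4 + 3×2 + 4×4 + 4×3 + 4×4 + 5×2 + 3×1 = 75
C: 3×3 + 3×3 + 4×1 + 4×1 + 4×2 + 5×4 + 3×2 = 60
D: 3×1 + 3×4 + 4×3 + 4×2 + 4×1 + 5×3 + 3×3 = 63

B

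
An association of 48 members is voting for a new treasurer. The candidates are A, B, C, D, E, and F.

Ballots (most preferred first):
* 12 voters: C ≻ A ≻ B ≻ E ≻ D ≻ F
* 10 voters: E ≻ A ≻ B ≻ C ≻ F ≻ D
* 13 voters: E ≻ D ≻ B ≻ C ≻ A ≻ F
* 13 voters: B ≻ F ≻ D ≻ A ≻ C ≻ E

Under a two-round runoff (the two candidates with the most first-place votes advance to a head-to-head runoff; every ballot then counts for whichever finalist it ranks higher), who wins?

Round 1 first-place votes: A 0, B 13, C 12, D 0, E 23, F 0. E and B advance.
Runoff: E is ranked above B on 23 ballots, B above E on 25.

B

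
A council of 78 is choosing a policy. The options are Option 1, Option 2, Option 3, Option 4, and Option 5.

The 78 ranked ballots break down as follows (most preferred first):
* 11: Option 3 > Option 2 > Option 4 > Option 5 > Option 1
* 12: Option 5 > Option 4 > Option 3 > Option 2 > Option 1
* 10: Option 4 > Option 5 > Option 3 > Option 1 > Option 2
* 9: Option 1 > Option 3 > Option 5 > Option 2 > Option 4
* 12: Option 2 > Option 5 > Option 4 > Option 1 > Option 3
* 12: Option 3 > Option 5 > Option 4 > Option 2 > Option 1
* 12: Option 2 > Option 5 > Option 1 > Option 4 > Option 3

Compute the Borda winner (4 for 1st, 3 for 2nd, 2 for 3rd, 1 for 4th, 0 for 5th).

Option 5

Option 1: 11×0 + 12×0 + 10×1 + 9×4 + 12×1 + 12×0 + 12×2 = 82
Option 2: 11×3 + 12×1 + 10×0 + 9×1 + 12×4 + 12×1 + 12×4 = 162
Option 3: 11×4 + 12×2 + 10×2 + 9×3 + 12×0 + 12×4 + 12×0 = 163
Option 4: 11×2 + 12×3 + 10×4 + 9×0 + 12×2 + 12×2 + 12×1 = 158
Option 5: 11×1 + 12×4 + 10×3 + 9×2 + 12×3 + 12×3 + 12×3 = 215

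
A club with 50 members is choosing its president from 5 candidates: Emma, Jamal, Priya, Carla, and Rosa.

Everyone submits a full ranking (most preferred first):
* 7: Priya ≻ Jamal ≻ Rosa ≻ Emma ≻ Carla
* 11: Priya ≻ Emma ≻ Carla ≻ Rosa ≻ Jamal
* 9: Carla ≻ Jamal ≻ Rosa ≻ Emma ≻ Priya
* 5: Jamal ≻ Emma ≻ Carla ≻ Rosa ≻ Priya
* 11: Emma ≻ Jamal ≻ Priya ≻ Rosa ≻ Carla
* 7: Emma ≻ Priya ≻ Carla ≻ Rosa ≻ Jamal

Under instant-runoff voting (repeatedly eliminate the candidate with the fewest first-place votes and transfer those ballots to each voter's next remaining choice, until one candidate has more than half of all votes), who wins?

Round 1: Emma 18, Jamal 5, Priya 18, Carla 9, Rosa 0. Rosa eliminated.
Round 2: Emma 18, Jamal 5, Priya 18, Carla 9. Jamal eliminated.
Round 3: Emma 23, Priya 18, Carla 9. Carla eliminated.
Round 4: Emma 32, Priya 18. Emma has a majority (≥26).

Emma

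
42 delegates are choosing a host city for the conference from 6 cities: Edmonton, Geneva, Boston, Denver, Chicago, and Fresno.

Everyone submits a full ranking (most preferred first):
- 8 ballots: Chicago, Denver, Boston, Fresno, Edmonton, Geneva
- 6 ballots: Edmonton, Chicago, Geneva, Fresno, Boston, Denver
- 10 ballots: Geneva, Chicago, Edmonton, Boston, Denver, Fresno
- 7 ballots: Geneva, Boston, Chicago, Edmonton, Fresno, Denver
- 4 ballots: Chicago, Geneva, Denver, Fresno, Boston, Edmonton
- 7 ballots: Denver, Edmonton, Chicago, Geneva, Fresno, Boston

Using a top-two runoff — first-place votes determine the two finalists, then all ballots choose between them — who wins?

Round 1 first-place votes: Edmonton 6, Geneva 17, Boston 0, Denver 7, Chicago 12, Fresno 0. Geneva and Chicago advance.
Runoff: Geneva is ranked above Chicago on 17 ballots, Chicago above Geneva on 25.

Chicago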